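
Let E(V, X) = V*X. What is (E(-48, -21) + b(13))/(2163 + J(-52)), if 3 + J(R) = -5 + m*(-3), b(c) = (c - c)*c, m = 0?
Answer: 1008/2155 ≈ 0.46775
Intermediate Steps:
b(c) = 0 (b(c) = 0*c = 0)
J(R) = -8 (J(R) = -3 + (-5 + 0*(-3)) = -3 + (-5 + 0) = -3 - 5 = -8)
(E(-48, -21) + b(13))/(2163 + J(-52)) = (-48*(-21) + 0)/(2163 - 8) = (1008 + 0)/2155 = 1008*(1/2155) = 1008/2155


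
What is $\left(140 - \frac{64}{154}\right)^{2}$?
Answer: $\frac{115519504}{5929} \approx 19484.0$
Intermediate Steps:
$\left(140 - \frac{64}{154}\right)^{2} = \left(140 - \frac{32}{77}\right)^{2} = \left(\frac{10748}{77}\right)^{2} = \frac{115519504}{5929}$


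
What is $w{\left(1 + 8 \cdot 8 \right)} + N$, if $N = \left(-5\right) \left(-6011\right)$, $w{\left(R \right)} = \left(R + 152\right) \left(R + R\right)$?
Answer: $58265$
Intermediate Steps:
$w{\left(R \right)} = 2 R \left(152 + R\right)$ ($w{\left(R \right)} = \left(152 + R\right) 2 R = 2 R \left(152 + R\right)$)
$N = 30055$
$w{\left(1 + 8 \cdot 8 \right)} + N = 2 \left(1 + 8 \cdot 8\right) \left(152 + \left(1 + 8 \cdot 8\right)\right) + 30055 = 2 \left(1 + 64\right) \left(152 + \left(1 + 64\right)\right) + 30055 = 2 \cdot 65 \left(152 + 65\right) + 30055 = 2 \cdot 65 \cdot 217 + 30055 = 28210 + 30055 = 58265$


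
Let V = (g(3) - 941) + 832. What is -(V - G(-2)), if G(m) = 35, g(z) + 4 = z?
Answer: 145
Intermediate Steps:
g(z) = -4 + z
V = -110 (V = ((-4 + 3) - 941) + 832 = (-1 - 941) + 832 = -942 + 832 = -110)
-(V - G(-2)) = -(-110 - 1*35) = -(-110 - 35) = -1*(-145) = 145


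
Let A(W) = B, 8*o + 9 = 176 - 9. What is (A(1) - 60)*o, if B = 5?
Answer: -4345/4 ≈ -1086.3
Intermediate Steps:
o = 79/4 (o = -9/8 + (176 - 9)/8 = -9/8 + (⅛)*167 = -9/8 + 167/8 = 79/4 ≈ 19.750)
A(W) = 5
(A(1) - 60)*o = (5 - 60)*(79/4) = -55*79/4 = -4345/4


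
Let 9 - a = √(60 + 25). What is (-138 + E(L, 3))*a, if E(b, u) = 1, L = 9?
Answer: -1233 + 137*√85 ≈ 30.078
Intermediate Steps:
a = 9 - √85 (a = 9 - √(60 + 25) = 9 - √85 ≈ -0.21954)
(-138 + E(L, 3))*a = (-138 + 1)*(9 - √85) = -137*(9 - √85) = -1233 + 137*√85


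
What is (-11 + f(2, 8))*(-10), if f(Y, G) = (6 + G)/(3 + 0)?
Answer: 190/3 ≈ 63.333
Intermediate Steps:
f(Y, G) = 2 + G/3 (f(Y, G) = (6 + G)/3 = (6 + G)*(1/3) = 2 + G/3)
(-11 + f(2, 8))*(-10) = (-11 + (2 + (1/3)*8))*(-10) = (-11 + (2 + 8/3))*(-10) = (-11 + 14/3)*(-10) = -19/3*(-10) = 190/3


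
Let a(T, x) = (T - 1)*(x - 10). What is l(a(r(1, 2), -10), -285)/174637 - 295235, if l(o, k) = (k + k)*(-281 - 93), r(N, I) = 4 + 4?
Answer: -51558741515/174637 ≈ -2.9523e+5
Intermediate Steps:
r(N, I) = 8
a(T, x) = (-1 + T)*(-10 + x)
l(o, k) = -748*k (l(o, k) = (2*k)*(-374) = -748*k)
l(a(r(1, 2), -10), -285)/174637 - 295235 = -748*(-285)/174637 - 295235 = 213180*(1/174637) - 295235 = 213180/174637 - 295235 = -51558741515/174637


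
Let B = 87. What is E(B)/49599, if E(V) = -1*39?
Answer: -13/16533 ≈ -0.00078631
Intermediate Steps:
E(V) = -39
E(B)/49599 = -39/49599 = -39*1/49599 = -13/16533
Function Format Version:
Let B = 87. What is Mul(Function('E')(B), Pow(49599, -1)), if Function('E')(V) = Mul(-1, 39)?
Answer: Rational(-13, 16533) ≈ -0.00078631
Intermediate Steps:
Function('E')(V) = -39
Mul(Function('E')(B), Pow(49599, -1)) = Mul(-39, Pow(49599, -1)) = Mul(-39, Rational(1, 49599)) = Rational(-13, 16533)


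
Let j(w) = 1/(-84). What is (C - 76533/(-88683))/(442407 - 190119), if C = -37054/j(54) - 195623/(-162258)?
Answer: 14929316043514909/1210101596492544 ≈ 12.337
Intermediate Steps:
j(w) = -1/84
C = 505034061911/162258 (C = -37054/(-1/84) - 195623/(-162258) = -37054*(-84) - 195623*(-1/162258) = 3112536 + 195623/162258 = 505034061911/162258 ≈ 3.1125e+6)
(C - 76533/(-88683))/(442407 - 190119) = (505034061911/162258 - 76533/(-88683))/(442407 - 190119) = (505034061911/162258 - 76533*(-1/88683))/252288 = (505034061911/162258 + 25511/29561)*(1/252288) = (14929316043514909/4796508738)*(1/252288) = 14929316043514909/1210101596492544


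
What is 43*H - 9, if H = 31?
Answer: 1324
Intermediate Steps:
43*H - 9 = 43*31 - 9 = 1333 - 9 = 1324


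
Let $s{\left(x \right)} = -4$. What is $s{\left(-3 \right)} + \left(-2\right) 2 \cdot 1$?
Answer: $-8$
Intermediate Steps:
$s{\left(-3 \right)} + \left(-2\right) 2 \cdot 1 = -4 + \left(-2\right) 2 \cdot 1 = -4 - 4 = -8$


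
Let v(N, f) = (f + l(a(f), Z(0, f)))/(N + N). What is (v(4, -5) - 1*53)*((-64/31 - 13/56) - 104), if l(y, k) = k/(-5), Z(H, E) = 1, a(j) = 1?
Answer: 198001763/34720 ≈ 5702.8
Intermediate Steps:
l(y, k) = -k/5 (l(y, k) = k*(-⅕) = -k/5)
v(N, f) = (-⅕ + f)/(2*N) (v(N, f) = (f - ⅕*1)/(N + N) = (f - ⅕)/((2*N)) = (-⅕ + f)*(1/(2*N)) = (-⅕ + f)/(2*N))
(v(4, -5) - 1*53)*((-64/31 - 13/56) - 104) = ((⅒)*(-1 + 5*(-5))/4 - 1*53)*((-64/31 - 13/56) - 104) = ((⅒)*(¼)*(-1 - 25) - 53)*((-64*1/31 - 13*1/56) - 104) = ((⅒)*(¼)*(-26) - 53)*((-64/31 - 13/56) - 104) = (-13/20 - 53)*(-3987/1736 - 104) = -1073/20*(-184531/1736) = 198001763/34720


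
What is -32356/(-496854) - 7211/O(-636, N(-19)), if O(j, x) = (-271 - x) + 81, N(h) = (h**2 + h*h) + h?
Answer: 1805854051/221845311 ≈ 8.1402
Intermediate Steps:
N(h) = h + 2*h**2 (N(h) = (h**2 + h**2) + h = 2*h**2 + h = h + 2*h**2)
O(j, x) = -190 - x
-32356/(-496854) - 7211/O(-636, N(-19)) = -32356/(-496854) - 7211/(-190 - (-19)*(1 + 2*(-19))) = -32356*(-1/496854) - 7211/(-190 - (-19)*(1 - 38)) = 16178/248427 - 7211/(-190 - (-19)*(-37)) = 16178/248427 - 7211/(-190 - 1*703) = 16178/248427 - 7211/(-190 - 703) = 16178/248427 - 7211/(-893) = 16178/248427 - 7211*(-1/893) = 16178/248427 + 7211/893 = 1805854051/221845311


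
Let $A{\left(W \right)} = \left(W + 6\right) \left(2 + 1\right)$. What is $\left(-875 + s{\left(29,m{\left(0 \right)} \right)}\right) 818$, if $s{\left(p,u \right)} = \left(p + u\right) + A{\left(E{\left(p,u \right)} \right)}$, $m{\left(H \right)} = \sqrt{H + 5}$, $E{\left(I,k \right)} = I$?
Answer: $-606138 + 818 \sqrt{5} \approx -6.0431 \cdot 10^{5}$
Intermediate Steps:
$A{\left(W \right)} = 18 + 3 W$ ($A{\left(W \right)} = \left(6 + W\right) 3 = 18 + 3 W$)
$m{\left(H \right)} = \sqrt{5 + H}$
$s{\left(p,u \right)} = 18 + u + 4 p$ ($s{\left(p,u \right)} = \left(p + u\right) + \left(18 + 3 p\right) = 18 + u + 4 p$)
$\left(-875 + s{\left(29,m{\left(0 \right)} \right)}\right) 818 = \left(-875 + \left(18 + \sqrt{5 + 0} + 4 \cdot 29\right)\right) 818 = \left(-875 + \left(18 + \sqrt{5} + 116\right)\right) 818 = \left(-875 + \left(134 + \sqrt{5}\right)\right) 818 = \left(-741 + \sqrt{5}\right) 818 = -606138 + 818 \sqrt{5}$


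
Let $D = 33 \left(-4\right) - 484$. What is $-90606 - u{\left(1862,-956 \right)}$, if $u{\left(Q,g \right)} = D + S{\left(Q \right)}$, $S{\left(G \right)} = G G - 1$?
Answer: $-3557033$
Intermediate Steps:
$S{\left(G \right)} = -1 + G^{2}$ ($S{\left(G \right)} = G^{2} - 1 = -1 + G^{2}$)
$D = -616$ ($D = -132 - 484 = -616$)
$u{\left(Q,g \right)} = -617 + Q^{2}$ ($u{\left(Q,g \right)} = -616 + \left(-1 + Q^{2}\right) = -617 + Q^{2}$)
$-90606 - u{\left(1862,-956 \right)} = -90606 - \left(-617 + 1862^{2}\right) = -90606 - \left(-617 + 3467044\right) = -90606 - 3466427 = -3557033$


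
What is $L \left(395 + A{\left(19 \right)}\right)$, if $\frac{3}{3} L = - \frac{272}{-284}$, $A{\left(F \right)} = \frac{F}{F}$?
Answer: $\frac{26928}{71} \approx 379.27$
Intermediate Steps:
$A{\left(F \right)} = 1$
$L = \frac{68}{71}$ ($L = - \frac{272}{-284} = \left(-272\right) \left(- \frac{1}{284}\right) = \frac{68}{71} \approx 0.95775$)
$L \left(395 + A{\left(19 \right)}\right) = \frac{68 \left(395 + 1\right)}{71} = \frac{68}{71} \cdot 396 = \frac{26928}{71}$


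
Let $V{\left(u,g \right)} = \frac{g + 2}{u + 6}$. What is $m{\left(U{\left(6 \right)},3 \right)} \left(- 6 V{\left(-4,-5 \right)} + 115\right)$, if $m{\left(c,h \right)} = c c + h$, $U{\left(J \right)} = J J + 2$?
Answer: $179428$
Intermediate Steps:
$U{\left(J \right)} = 2 + J^{2}$ ($U{\left(J \right)} = J^{2} + 2 = 2 + J^{2}$)
$m{\left(c,h \right)} = h + c^{2}$ ($m{\left(c,h \right)} = c^{2} + h = h + c^{2}$)
$V{\left(u,g \right)} = \frac{2 + g}{6 + u}$
$m{\left(U{\left(6 \right)},3 \right)} \left(- 6 V{\left(-4,-5 \right)} + 115\right) = \left(3 + \left(2 + 6^{2}\right)^{2}\right) \left(- 6 \frac{2 - 5}{6 - 4} + 115\right) = \left(3 + \left(2 + 36\right)^{2}\right) \left(- 6 \cdot \frac{1}{2} \left(-3\right) + 115\right) = \left(3 + 38^{2}\right) \left(- 6 \cdot \frac{1}{2} \left(-3\right) + 115\right) = \left(3 + 1444\right) \left(\left(-6\right) \left(- \frac{3}{2}\right) + 115\right) = 1447 \left(9 + 115\right) = 1447 \cdot 124 = 179428$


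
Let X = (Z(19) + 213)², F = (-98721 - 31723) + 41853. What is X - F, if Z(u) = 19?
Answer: 142415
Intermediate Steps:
F = -88591 (F = -130444 + 41853 = -88591)
X = 53824 (X = (19 + 213)² = 232² = 53824)
X - F = 53824 - 1*(-88591) = 53824 + 88591 = 142415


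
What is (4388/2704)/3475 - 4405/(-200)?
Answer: 103480049/4698200 ≈ 22.025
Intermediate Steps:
(4388/2704)/3475 - 4405/(-200) = (4388*(1/2704))*(1/3475) - 4405*(-1/200) = (1097/676)*(1/3475) + 881/40 = 1097/2349100 + 881/40 = 103480049/4698200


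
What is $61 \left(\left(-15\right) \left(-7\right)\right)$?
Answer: $6405$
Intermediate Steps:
$61 \left(\left(-15\right) \left(-7\right)\right) = 61 \cdot 105 = 6405$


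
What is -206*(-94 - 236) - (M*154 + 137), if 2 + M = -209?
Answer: 100337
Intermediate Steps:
M = -211 (M = -2 - 209 = -211)
-206*(-94 - 236) - (M*154 + 137) = -206*(-94 - 236) - (-211*154 + 137) = -206*(-330) - (-32494 + 137) = 67980 - 1*(-32357) = 67980 + 32357 = 100337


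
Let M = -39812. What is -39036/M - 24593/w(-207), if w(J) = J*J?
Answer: 173389262/426476097 ≈ 0.40656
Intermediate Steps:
w(J) = J²
-39036/M - 24593/w(-207) = -39036/(-39812) - 24593/((-207)²) = -39036*(-1/39812) - 24593/42849 = 9759/9953 - 24593*1/42849 = 9759/9953 - 24593/42849 = 173389262/426476097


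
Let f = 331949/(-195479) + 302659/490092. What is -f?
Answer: 103522070647/95802694068 ≈ 1.0806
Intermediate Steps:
f = -103522070647/95802694068 (f = 331949*(-1/195479) + 302659*(1/490092) = -331949/195479 + 302659/490092 = -103522070647/95802694068 ≈ -1.0806)
-f = -1*(-103522070647/95802694068) = 103522070647/95802694068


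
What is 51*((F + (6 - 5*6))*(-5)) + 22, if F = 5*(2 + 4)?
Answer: -1508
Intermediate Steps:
F = 30 (F = 5*6 = 30)
51*((F + (6 - 5*6))*(-5)) + 22 = 51*((30 + (6 - 5*6))*(-5)) + 22 = 51*((30 + (6 - 30))*(-5)) + 22 = 51*((30 - 24)*(-5)) + 22 = 51*(6*(-5)) + 22 = 51*(-30) + 22 = -1530 + 22 = -1508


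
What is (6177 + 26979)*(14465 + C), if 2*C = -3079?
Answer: 428557878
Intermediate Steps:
C = -3079/2 (C = (½)*(-3079) = -3079/2 ≈ -1539.5)
(6177 + 26979)*(14465 + C) = (6177 + 26979)*(14465 - 3079/2) = 33156*(25851/2) = 428557878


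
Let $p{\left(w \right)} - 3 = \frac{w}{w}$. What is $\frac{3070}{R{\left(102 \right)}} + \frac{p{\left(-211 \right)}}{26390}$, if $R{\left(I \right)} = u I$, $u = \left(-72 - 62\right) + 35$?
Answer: $- \frac{20244227}{66621555} \approx -0.30387$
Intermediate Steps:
$u = -99$ ($u = -134 + 35 = -99$)
$R{\left(I \right)} = - 99 I$
$p{\left(w \right)} = 4$ ($p{\left(w \right)} = 3 + \frac{w}{w} = 3 + 1 = 4$)
$\frac{3070}{R{\left(102 \right)}} + \frac{p{\left(-211 \right)}}{26390} = \frac{3070}{\left(-99\right) 102} + \frac{4}{26390} = \frac{3070}{-10098} + 4 \cdot \frac{1}{26390} = 3070 \left(- \frac{1}{10098}\right) + \frac{2}{13195} = - \frac{1535}{5049} + \frac{2}{13195} = - \frac{20244227}{66621555}$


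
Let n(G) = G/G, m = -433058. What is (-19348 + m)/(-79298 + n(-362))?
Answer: 452406/79297 ≈ 5.7052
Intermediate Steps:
n(G) = 1
(-19348 + m)/(-79298 + n(-362)) = (-19348 - 433058)/(-79298 + 1) = -452406/(-79297) = -452406*(-1/79297) = 452406/79297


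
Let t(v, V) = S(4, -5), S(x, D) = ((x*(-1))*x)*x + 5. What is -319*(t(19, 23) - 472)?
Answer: 169389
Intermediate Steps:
S(x, D) = 5 - x**3 (S(x, D) = ((-x)*x)*x + 5 = (-x**2)*x + 5 = -x**3 + 5 = 5 - x**3)
t(v, V) = -59 (t(v, V) = 5 - 1*4**3 = 5 - 1*64 = 5 - 64 = -59)
-319*(t(19, 23) - 472) = -319*(-59 - 472) = -319*(-531) = 169389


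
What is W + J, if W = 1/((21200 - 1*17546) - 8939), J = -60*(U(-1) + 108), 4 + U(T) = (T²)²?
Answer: -33295501/5285 ≈ -6300.0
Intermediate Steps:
U(T) = -4 + T⁴ (U(T) = -4 + (T²)² = -4 + T⁴)
J = -6300 (J = -60*((-4 + (-1)⁴) + 108) = -60*((-4 + 1) + 108) = -60*(-3 + 108) = -60*105 = -6300)
W = -1/5285 (W = 1/((21200 - 17546) - 8939) = 1/(3654 - 8939) = 1/(-5285) = -1/5285 ≈ -0.00018921)
W + J = -1/5285 - 6300 = -33295501/5285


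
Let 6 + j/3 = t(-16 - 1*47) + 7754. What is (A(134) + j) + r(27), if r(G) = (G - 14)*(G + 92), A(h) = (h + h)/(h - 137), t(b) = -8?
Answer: 74033/3 ≈ 24678.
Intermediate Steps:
A(h) = 2*h/(-137 + h) (A(h) = (2*h)/(-137 + h) = 2*h/(-137 + h))
r(G) = (-14 + G)*(92 + G)
j = 23220 (j = -18 + 3*(-8 + 7754) = -18 + 3*7746 = -18 + 23238 = 23220)
(A(134) + j) + r(27) = (2*134/(-137 + 134) + 23220) + (-1288 + 27**2 + 78*27) = (2*134/(-3) + 23220) + (-1288 + 729 + 2106) = (2*134*(-1/3) + 23220) + 1547 = (-268/3 + 23220) + 1547 = 69392/3 + 1547 = 74033/3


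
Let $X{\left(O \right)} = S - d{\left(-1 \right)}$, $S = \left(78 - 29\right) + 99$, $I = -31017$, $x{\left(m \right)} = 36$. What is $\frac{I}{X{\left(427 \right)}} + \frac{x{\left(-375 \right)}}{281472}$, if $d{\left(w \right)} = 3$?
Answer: $- \frac{727534317}{3401120} \approx -213.91$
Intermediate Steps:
$S = 148$ ($S = 49 + 99 = 148$)
$X{\left(O \right)} = 145$ ($X{\left(O \right)} = 148 - 3 = 145$)
$\frac{I}{X{\left(427 \right)}} + \frac{x{\left(-375 \right)}}{281472} = - \frac{31017}{145} + \frac{36}{281472} = \left(-31017\right) \frac{1}{145} + 36 \cdot \frac{1}{281472} = - \frac{31017}{145} + \frac{3}{23456} = - \frac{727534317}{3401120}$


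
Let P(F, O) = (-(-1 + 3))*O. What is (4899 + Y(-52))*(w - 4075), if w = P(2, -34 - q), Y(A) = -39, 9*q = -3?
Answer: -19477260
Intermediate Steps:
q = -⅓ (q = (⅑)*(-3) = -⅓ ≈ -0.33333)
P(F, O) = -2*O (P(F, O) = (-1*2)*O = -2*O)
w = 202/3 (w = -2*(-34 - 1*(-⅓)) = -2*(-34 + ⅓) = -2*(-101/3) = 202/3 ≈ 67.333)
(4899 + Y(-52))*(w - 4075) = (4899 - 39)*(202/3 - 4075) = 4860*(-12023/3) = -19477260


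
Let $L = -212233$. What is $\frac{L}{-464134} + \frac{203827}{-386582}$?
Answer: $- \frac{3139395803}{44856462497} \approx -0.069988$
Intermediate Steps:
$\frac{L}{-464134} + \frac{203827}{-386582} = - \frac{212233}{-464134} + \frac{203827}{-386582} = \left(-212233\right) \left(- \frac{1}{464134}\right) + 203827 \left(- \frac{1}{386582}\right) = \frac{212233}{464134} - \frac{203827}{386582} = - \frac{3139395803}{44856462497}$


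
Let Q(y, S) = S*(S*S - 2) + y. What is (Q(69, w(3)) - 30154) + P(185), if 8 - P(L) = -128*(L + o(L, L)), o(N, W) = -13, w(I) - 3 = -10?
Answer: -8390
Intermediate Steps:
w(I) = -7 (w(I) = 3 - 10 = -7)
Q(y, S) = y + S*(-2 + S²) (Q(y, S) = S*(S² - 2) + y = S*(-2 + S²) + y = y + S*(-2 + S²))
P(L) = -1656 + 128*L (P(L) = 8 - (-128)*(L - 13) = 8 - (-128)*(-13 + L) = 8 - (1664 - 128*L) = 8 + (-1664 + 128*L) = -1656 + 128*L)
(Q(69, w(3)) - 30154) + P(185) = ((69 + (-7)³ - 2*(-7)) - 30154) + (-1656 + 128*185) = ((69 - 343 + 14) - 30154) + (-1656 + 23680) = (-260 - 30154) + 22024 = -30414 + 22024 = -8390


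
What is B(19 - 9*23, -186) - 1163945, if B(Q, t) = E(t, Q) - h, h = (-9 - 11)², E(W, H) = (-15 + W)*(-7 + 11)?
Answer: -1165149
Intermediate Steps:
E(W, H) = -60 + 4*W (E(W, H) = (-15 + W)*4 = -60 + 4*W)
h = 400 (h = (-20)² = 400)
B(Q, t) = -460 + 4*t (B(Q, t) = (-60 + 4*t) - 1*400 = (-60 + 4*t) - 400 = -460 + 4*t)
B(19 - 9*23, -186) - 1163945 = (-460 + 4*(-186)) - 1163945 = (-460 - 744) - 1163945 = -1204 - 1163945 = -1165149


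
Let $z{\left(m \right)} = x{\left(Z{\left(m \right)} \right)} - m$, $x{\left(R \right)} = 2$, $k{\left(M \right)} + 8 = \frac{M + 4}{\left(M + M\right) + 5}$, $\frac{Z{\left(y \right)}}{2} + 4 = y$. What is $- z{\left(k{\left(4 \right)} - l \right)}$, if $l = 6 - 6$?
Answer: $- \frac{122}{13} \approx -9.3846$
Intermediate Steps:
$Z{\left(y \right)} = -8 + 2 y$
$l = 0$ ($l = 6 - 6 = 0$)
$k{\left(M \right)} = -8 + \frac{4 + M}{5 + 2 M}$ ($k{\left(M \right)} = -8 + \frac{M + 4}{\left(M + M\right) + 5} = -8 + \frac{4 + M}{2 M + 5} = -8 + \frac{4 + M}{5 + 2 M}$)
$z{\left(m \right)} = 2 - m$
$- z{\left(k{\left(4 \right)} - l \right)} = - (2 - \left(\frac{3 \left(-12 - 20\right)}{5 + 2 \cdot 4} - 0\right)) = - (2 - \left(\frac{3 \left(-12 - 20\right)}{5 + 8} + 0\right)) = - (2 - \left(3 \cdot \frac{1}{13} \left(-32\right) + 0\right)) = - (2 - \left(- \frac{96}{13} + 0\right)) = - (2 - - \frac{96}{13}) = - (2 + \frac{96}{13}) = \left(-1\right) \frac{122}{13} = - \frac{122}{13}$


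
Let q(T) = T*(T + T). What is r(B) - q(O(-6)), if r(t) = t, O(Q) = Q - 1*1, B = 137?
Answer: 39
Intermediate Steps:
O(Q) = -1 + Q (O(Q) = Q - 1 = -1 + Q)
q(T) = 2*T² (q(T) = T*(2*T) = 2*T²)
r(B) - q(O(-6)) = 137 - 2*(-1 - 6)² = 137 - 2*(-7)² = 137 - 2*49 = 137 - 1*98 = 137 - 98 = 39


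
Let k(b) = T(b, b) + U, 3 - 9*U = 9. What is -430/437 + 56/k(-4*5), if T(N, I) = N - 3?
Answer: -103946/31027 ≈ -3.3502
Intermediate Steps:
U = -⅔ (U = ⅓ - ⅑*9 = ⅓ - 1 = -⅔ ≈ -0.66667)
T(N, I) = -3 + N
k(b) = -11/3 + b (k(b) = (-3 + b) - ⅔ = -11/3 + b)
-430/437 + 56/k(-4*5) = -430/437 + 56/(-11/3 - 4*5) = -430*1/437 + 56/(-11/3 - 20) = -430/437 + 56/(-71/3) = -430/437 + 56*(-3/71) = -430/437 - 168/71 = -103946/31027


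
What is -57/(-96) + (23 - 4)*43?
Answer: 26163/32 ≈ 817.59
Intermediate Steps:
-57/(-96) + (23 - 4)*43 = -57*(-1/96) + 19*43 = 19/32 + 817 = 26163/32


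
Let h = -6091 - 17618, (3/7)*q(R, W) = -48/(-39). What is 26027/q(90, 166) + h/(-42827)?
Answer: 43474330239/4796624 ≈ 9063.5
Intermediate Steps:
q(R, W) = 112/39 (q(R, W) = 7*(-48/(-39))/3 = 7*(-48*(-1/39))/3 = (7/3)*(16/13) = 112/39)
h = -23709
26027/q(90, 166) + h/(-42827) = 26027/(112/39) - 23709/(-42827) = 26027*(39/112) - 23709*(-1/42827) = 1015053/112 + 23709/42827 = 43474330239/4796624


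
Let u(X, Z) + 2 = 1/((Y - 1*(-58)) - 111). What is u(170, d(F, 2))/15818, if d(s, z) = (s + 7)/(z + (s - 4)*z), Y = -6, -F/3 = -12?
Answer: -119/933262 ≈ -0.00012751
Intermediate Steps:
F = 36 (F = -3*(-12) = 36)
d(s, z) = (7 + s)/(z + z*(-4 + s)) (d(s, z) = (7 + s)/(z + (-4 + s)*z) = (7 + s)/(z + z*(-4 + s)))
u(X, Z) = -119/59 (u(X, Z) = -2 + 1/((-6 - 1*(-58)) - 111) = -2 + 1/((-6 + 58) - 111) = -2 + 1/(52 - 111) = -2 + 1/(-59) = -2 - 1/59 = -119/59)
u(170, d(F, 2))/15818 = -119/59/15818 = -119/59*1/15818 = -119/933262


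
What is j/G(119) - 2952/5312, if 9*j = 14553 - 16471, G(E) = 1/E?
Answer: -151556009/5976 ≈ -25361.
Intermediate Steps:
j = -1918/9 (j = (14553 - 16471)/9 = (⅑)*(-1918) = -1918/9 ≈ -213.11)
j/G(119) - 2952/5312 = -1918/(9*(1/119)) - 2952/5312 = -1918/(9*1/119) - 2952*1/5312 = -1918/9*119 - 369/664 = -228242/9 - 369/664 = -151556009/5976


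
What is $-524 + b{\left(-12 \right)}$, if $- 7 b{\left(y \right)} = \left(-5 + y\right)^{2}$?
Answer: $- \frac{3957}{7} \approx -565.29$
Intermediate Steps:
$b{\left(y \right)} = - \frac{\left(-5 + y\right)^{2}}{7}$
$-524 + b{\left(-12 \right)} = -524 - \frac{\left(-5 - 12\right)^{2}}{7} = -524 - \frac{\left(-17\right)^{2}}{7} = -524 - \frac{289}{7} = - \frac{3957}{7}$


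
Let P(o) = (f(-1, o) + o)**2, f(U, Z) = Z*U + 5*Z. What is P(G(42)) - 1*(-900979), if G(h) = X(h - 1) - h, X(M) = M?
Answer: 901004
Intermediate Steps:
f(U, Z) = 5*Z + U*Z (f(U, Z) = U*Z + 5*Z = 5*Z + U*Z)
G(h) = -1 (G(h) = (h - 1) - h = (-1 + h) - h = -1)
P(o) = 25*o**2 (P(o) = (o*(5 - 1) + o)**2 = (o*4 + o)**2 = (4*o + o)**2 = (5*o)**2 = 25*o**2)
P(G(42)) - 1*(-900979) = 25*(-1)**2 - 1*(-900979) = 25*1 + 900979 = 25 + 900979 = 901004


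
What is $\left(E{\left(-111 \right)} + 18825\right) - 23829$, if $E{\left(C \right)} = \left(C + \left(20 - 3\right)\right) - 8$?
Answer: $-5106$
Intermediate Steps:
$E{\left(C \right)} = 9 + C$ ($E{\left(C \right)} = \left(C + \left(20 - 3\right)\right) - 8 = \left(C + 17\right) - 8 = \left(17 + C\right) - 8 = 9 + C$)
$\left(E{\left(-111 \right)} + 18825\right) - 23829 = \left(\left(9 - 111\right) + 18825\right) - 23829 = \left(-102 + 18825\right) - 23829 = 18723 - 23829 = -5106$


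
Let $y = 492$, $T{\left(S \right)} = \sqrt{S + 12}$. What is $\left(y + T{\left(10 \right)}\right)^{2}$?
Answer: $\left(492 + \sqrt{22}\right)^{2} \approx 2.467 \cdot 10^{5}$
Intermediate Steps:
$T{\left(S \right)} = \sqrt{12 + S}$
$\left(y + T{\left(10 \right)}\right)^{2} = \left(492 + \sqrt{12 + 10}\right)^{2} = \left(492 + \sqrt{22}\right)^{2}$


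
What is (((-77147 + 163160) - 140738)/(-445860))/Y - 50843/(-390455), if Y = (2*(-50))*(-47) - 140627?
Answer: 4309494773219/33095518564140 ≈ 0.13021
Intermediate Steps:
Y = -135927 (Y = -100*(-47) - 140627 = 4700 - 140627 = -135927)
(((-77147 + 163160) - 140738)/(-445860))/Y - 50843/(-390455) = (((-77147 + 163160) - 140738)/(-445860))/(-135927) - 50843/(-390455) = ((86013 - 140738)*(-1/445860))*(-1/135927) - 50843*(-1/390455) = -54725*(-1/445860)*(-1/135927) + 3911/30035 = (10945/89172)*(-1/135927) + 3911/30035 = -995/1101898404 + 3911/30035 = 4309494773219/33095518564140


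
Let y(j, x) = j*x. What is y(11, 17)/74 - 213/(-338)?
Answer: 19742/6253 ≈ 3.1572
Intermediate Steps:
y(11, 17)/74 - 213/(-338) = (11*17)/74 - 213/(-338) = 187*(1/74) - 213*(-1/338) = 187/74 + 213/338 = 19742/6253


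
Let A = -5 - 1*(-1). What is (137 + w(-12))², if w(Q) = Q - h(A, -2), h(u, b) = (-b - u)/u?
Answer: 64009/4 ≈ 16002.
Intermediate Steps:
A = -4 (A = -5 + 1 = -4)
h(u, b) = (-b - u)/u
w(Q) = 3/2 + Q (w(Q) = Q - (-1*(-2) - 1*(-4))/(-4) = Q - (-1)*(2 + 4)/4 = Q - (-1)*6/4 = Q - 1*(-3/2) = Q + 3/2 = 3/2 + Q)
(137 + w(-12))² = (137 + (3/2 - 12))² = (137 - 21/2)² = (253/2)² = 64009/4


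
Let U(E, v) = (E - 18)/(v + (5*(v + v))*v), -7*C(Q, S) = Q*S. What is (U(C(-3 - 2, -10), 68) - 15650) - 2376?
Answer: -1460809058/81039 ≈ -18026.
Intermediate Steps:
C(Q, S) = -Q*S/7
U(E, v) = (-18 + E)/(v + 10*v²) (U(E, v) = (-18 + E)/(v + (5*(2*v))*v) = (-18 + E)/(v + (10*v)*v) = (-18 + E)/(v + 10*v²))
(U(C(-3 - 2, -10), 68) - 15650) - 2376 = ((-18 - ⅐*(-3 - 2)*(-10))/(68*(1 + 10*68)) - 15650) - 2376 = ((-18 - ⅐*(-5)*(-10))/(68*(1 + 680)) - 15650) - 2376 = ((1/68)*(-18 - 50/7)/681 - 15650) - 2376 = ((1/68)*(1/681)*(-176/7) - 15650) - 2376 = (-44/81039 - 15650) - 2376 = -1268260394/81039 - 2376 = -1460809058/81039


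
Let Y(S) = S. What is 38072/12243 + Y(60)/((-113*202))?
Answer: 434148446/139729359 ≈ 3.1071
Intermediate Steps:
38072/12243 + Y(60)/((-113*202)) = 38072/12243 + 60/((-113*202)) = 38072*(1/12243) + 60/(-22826) = 38072/12243 + 60*(-1/22826) = 38072/12243 - 30/11413 = 434148446/139729359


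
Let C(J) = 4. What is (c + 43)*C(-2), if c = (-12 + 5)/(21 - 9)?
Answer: 509/3 ≈ 169.67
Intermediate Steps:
c = -7/12 ≈ -0.58333
(c + 43)*C(-2) = (-7/12 + 43)*4 = (509/12)*4 = 509/3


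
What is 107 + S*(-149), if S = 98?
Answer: -14495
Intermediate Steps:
107 + S*(-149) = 107 + 98*(-149) = 107 - 14602 = -14495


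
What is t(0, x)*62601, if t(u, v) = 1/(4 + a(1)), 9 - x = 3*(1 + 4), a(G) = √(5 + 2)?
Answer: 83468/3 - 20867*√7/3 ≈ 9419.7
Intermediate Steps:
a(G) = √7
x = -6 (x = 9 - 3*(1 + 4) = 9 - 3*5 = 9 - 1*15 = 9 - 15 = -6)
t(u, v) = 1/(4 + √7)
t(0, x)*62601 = (4/9 - √7/9)*62601 = 83468/3 - 20867*√7/3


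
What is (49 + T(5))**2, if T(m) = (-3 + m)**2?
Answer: 2809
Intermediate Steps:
(49 + T(5))**2 = (49 + (-3 + 5)**2)**2 = (49 + 2**2)**2 = (49 + 4)**2 = 53**2 = 2809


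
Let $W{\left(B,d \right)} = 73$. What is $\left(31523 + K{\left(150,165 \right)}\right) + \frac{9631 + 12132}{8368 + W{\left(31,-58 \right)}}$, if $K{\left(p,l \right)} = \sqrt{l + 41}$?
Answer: $\frac{266107406}{8441} + \sqrt{206} \approx 31540.0$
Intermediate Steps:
$K{\left(p,l \right)} = \sqrt{41 + l}$
$\left(31523 + K{\left(150,165 \right)}\right) + \frac{9631 + 12132}{8368 + W{\left(31,-58 \right)}} = \left(31523 + \sqrt{41 + 165}\right) + \frac{9631 + 12132}{8368 + 73} = \left(31523 + \sqrt{206}\right) + \frac{21763}{8441} = \frac{266107406}{8441} + \sqrt{206}$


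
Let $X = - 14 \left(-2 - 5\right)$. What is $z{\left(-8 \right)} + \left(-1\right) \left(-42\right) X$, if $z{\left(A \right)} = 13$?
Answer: $4129$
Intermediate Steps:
$X = 98$ ($X = - 14 \left(-2 - 5\right) = \left(-14\right) \left(-7\right) = 98$)
$z{\left(-8 \right)} + \left(-1\right) \left(-42\right) X = 13 + \left(-1\right) \left(-42\right) 98 = 13 + 42 \cdot 98 = 13 + 4116 = 4129$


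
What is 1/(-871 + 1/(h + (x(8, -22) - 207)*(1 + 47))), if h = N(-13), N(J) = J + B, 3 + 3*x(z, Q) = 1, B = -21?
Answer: -10002/8711743 ≈ -0.0011481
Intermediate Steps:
x(z, Q) = -2/3 (x(z, Q) = -1 + (1/3)*1 = -1 + 1/3 = -2/3)
N(J) = -21 + J (N(J) = J - 21 = -21 + J)
h = -34 (h = -21 - 13 = -34)
1/(-871 + 1/(h + (x(8, -22) - 207)*(1 + 47))) = 1/(-871 + 1/(-34 + (-2/3 - 207)*(1 + 47))) = 1/(-871 + 1/(-34 - 623/3*48)) = 1/(-871 + 1/(-34 - 9968)) = 1/(-871 + 1/(-10002)) = 1/(-871 - 1/10002) = 1/(-8711743/10002) = -10002/8711743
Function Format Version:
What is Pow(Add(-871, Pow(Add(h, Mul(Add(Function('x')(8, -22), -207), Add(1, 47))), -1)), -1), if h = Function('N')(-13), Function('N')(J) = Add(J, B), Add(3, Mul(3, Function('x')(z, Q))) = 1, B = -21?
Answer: Rational(-10002, 8711743) ≈ -0.0011481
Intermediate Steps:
Function('x')(z, Q) = Rational(-2, 3) (Function('x')(z, Q) = Add(-1, Mul(Rational(1, 3), 1)) = Add(-1, Rational(1, 3)) = Rational(-2, 3))
Function('N')(J) = Add(-21, J) (Function('N')(J) = Add(J, -21) = Add(-21, J))
h = -34 (h = Add(-21, -13) = -34)
Pow(Add(-871, Pow(Add(h, Mul(Add(Function('x')(8, -22), -207), Add(1, 47))), -1)), -1) = Pow(Add(-871, Pow(Add(-34, Mul(Add(Rational(-2, 3), -207), Add(1, 47))), -1)), -1) = Pow(Add(-871, Pow(Add(-34, Mul(Rational(-623, 3), 48)), -1)), -1) = Pow(Add(-871, Pow(Add(-34, -9968), -1)), -1) = Pow(Add(-871, Pow(-10002, -1)), -1) = Pow(Add(-871, Rational(-1, 10002)), -1) = Pow(Rational(-8711743, 10002), -1) = Rational(-10002, 8711743)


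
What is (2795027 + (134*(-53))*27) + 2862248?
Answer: 5465521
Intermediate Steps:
(2795027 + (134*(-53))*27) + 2862248 = (2795027 - 7102*27) + 2862248 = (2795027 - 191754) + 2862248 = 2603273 + 2862248 = 5465521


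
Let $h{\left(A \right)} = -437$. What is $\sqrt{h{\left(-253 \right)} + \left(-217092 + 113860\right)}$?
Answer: $i \sqrt{103669} \approx 321.98 i$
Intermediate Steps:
$\sqrt{h{\left(-253 \right)} + \left(-217092 + 113860\right)} = \sqrt{-437 + \left(-217092 + 113860\right)} = \sqrt{-437 - 103232} = \sqrt{-103669} = i \sqrt{103669}$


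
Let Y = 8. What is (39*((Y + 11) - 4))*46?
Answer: 26910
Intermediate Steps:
(39*((Y + 11) - 4))*46 = (39*((8 + 11) - 4))*46 = (39*(19 - 4))*46 = (39*15)*46 = 585*46 = 26910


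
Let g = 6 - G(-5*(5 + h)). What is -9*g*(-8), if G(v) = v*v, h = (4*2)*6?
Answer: -5055768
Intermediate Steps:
h = 48 (h = 8*6 = 48)
G(v) = v²
g = -70219 (g = 6 - (-5*(5 + 48))² = 6 - (-5*53)² = 6 - 1*(-265)² = 6 - 1*70225 = 6 - 70225 = -70219)
-9*g*(-8) = -9*(-70219)*(-8) = 631971*(-8) = -5055768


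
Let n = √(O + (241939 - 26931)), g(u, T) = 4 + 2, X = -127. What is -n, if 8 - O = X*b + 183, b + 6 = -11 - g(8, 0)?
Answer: -2*√52978 ≈ -460.34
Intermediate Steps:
g(u, T) = 6
b = -23 (b = -6 + (-11 - 1*6) = -6 + (-11 - 6) = -6 - 17 = -23)
O = -3096 (O = 8 - (-127*(-23) + 183) = 8 - (2921 + 183) = 8 - 1*3104 = 8 - 3104 = -3096)
n = 2*√52978 (n = √(-3096 + (241939 - 26931)) = √(-3096 + 215008) = √211912 = 2*√52978 ≈ 460.34)
-n = -2*√52978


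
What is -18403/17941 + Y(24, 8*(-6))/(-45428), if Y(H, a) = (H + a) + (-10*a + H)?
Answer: -2742283/2646181 ≈ -1.0363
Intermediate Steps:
Y(H, a) = -9*a + 2*H (Y(H, a) = (H + a) + (H - 10*a) = -9*a + 2*H)
-18403/17941 + Y(24, 8*(-6))/(-45428) = -18403/17941 + (-72*(-6) + 2*24)/(-45428) = -18403*1/17941 + (-9*(-48) + 48)*(-1/45428) = -239/233 + (432 + 48)*(-1/45428) = -239/233 + 480*(-1/45428) = -239/233 - 120/11357 = -2742283/2646181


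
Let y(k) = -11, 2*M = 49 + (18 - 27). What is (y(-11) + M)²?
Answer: 81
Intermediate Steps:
M = 20 (M = (49 + (18 - 27))/2 = (49 - 9)/2 = (½)*40 = 20)
(y(-11) + M)² = (-11 + 20)² = 9² = 81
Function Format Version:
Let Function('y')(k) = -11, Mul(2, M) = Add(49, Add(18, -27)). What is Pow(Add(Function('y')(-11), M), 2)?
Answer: 81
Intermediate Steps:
M = 20 (M = Mul(Rational(1, 2), Add(49, Add(18, -27))) = Mul(Rational(1, 2), Add(49, -9)) = Mul(Rational(1, 2), 40) = 20)
Pow(Add(Function('y')(-11), M), 2) = Pow(Add(-11, 20), 2) = Pow(9, 2) = 81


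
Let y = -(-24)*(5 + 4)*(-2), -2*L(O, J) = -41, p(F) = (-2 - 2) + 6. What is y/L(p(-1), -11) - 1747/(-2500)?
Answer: -2088373/102500 ≈ -20.374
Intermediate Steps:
p(F) = 2 (p(F) = -4 + 6 = 2)
L(O, J) = 41/2 (L(O, J) = -1/2*(-41) = 41/2)
y = -432 (y = -(-24)*9*(-2) = -12*(-18)*(-2) = 216*(-2) = -432)
y/L(p(-1), -11) - 1747/(-2500) = -432/41/2 - 1747/(-2500) = -432*2/41 - 1747*(-1/2500) = -864/41 + 1747/2500 = -2088373/102500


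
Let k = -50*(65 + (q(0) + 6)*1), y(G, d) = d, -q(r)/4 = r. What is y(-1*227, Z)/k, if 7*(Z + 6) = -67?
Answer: 109/24850 ≈ 0.0043863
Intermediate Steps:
Z = -109/7 (Z = -6 + (⅐)*(-67) = -6 - 67/7 = -109/7 ≈ -15.571)
q(r) = -4*r
k = -3550 (k = -50*(65 + (-4*0 + 6)*1) = -50*(65 + (0 + 6)*1) = -50*(65 + 6*1) = -50*(65 + 6) = -50*71 = -3550)
y(-1*227, Z)/k = -109/7/(-3550) = -109/7*(-1/3550) = 109/24850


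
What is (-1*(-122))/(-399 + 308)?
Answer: -122/91 ≈ -1.3407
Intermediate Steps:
(-1*(-122))/(-399 + 308) = 122/(-91) = -1/91*122 = -122/91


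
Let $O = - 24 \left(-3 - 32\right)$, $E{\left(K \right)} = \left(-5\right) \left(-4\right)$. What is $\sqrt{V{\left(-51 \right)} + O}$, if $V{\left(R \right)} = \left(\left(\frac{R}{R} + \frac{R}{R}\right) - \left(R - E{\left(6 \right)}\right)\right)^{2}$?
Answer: $\sqrt{6169} \approx 78.543$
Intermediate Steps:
$E{\left(K \right)} = 20$
$O = 840$ ($O = \left(-24\right) \left(-35\right) = 840$)
$V{\left(R \right)} = \left(22 - R\right)^{2}$ ($V{\left(R \right)} = \left(\left(\frac{R}{R} + \frac{R}{R}\right) - \left(-20 + R\right)\right)^{2} = \left(\left(1 + 1\right) - \left(-20 + R\right)\right)^{2} = \left(2 - \left(-20 + R\right)\right)^{2} = \left(22 - R\right)^{2}$)
$\sqrt{V{\left(-51 \right)} + O} = \sqrt{\left(22 - -51\right)^{2} + 840} = \sqrt{\left(22 + 51\right)^{2} + 840} = \sqrt{73^{2} + 840} = \sqrt{5329 + 840} = \sqrt{6169}$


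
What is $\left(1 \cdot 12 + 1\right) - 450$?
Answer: $-437$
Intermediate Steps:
$\left(1 \cdot 12 + 1\right) - 450 = \left(12 + 1\right) - 450 = 13 - 450 = -437$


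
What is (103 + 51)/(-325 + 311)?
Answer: -11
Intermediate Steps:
(103 + 51)/(-325 + 311) = 154/(-14) = 154*(-1/14) = -11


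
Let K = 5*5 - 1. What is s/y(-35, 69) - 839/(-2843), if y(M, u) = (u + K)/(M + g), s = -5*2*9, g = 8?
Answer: 2328839/88133 ≈ 26.424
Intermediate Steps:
s = -90 (s = -10*9 = -90)
K = 24 (K = 25 - 1 = 24)
y(M, u) = (24 + u)/(8 + M) (y(M, u) = (u + 24)/(M + 8) = (24 + u)/(8 + M))
s/y(-35, 69) - 839/(-2843) = -90*(8 - 35)/(24 + 69) - 839/(-2843) = -90/(93/(-27)) - 839*(-1/2843) = -90/((-1/27*93)) + 839/2843 = -90/(-31/9) + 839/2843 = -90*(-9/31) + 839/2843 = 810/31 + 839/2843 = 2328839/88133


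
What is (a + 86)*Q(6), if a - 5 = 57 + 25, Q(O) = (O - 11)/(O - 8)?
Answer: 865/2 ≈ 432.50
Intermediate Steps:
Q(O) = (-11 + O)/(-8 + O)
a = 87 (a = 5 + (57 + 25) = 5 + 82 = 87)
(a + 86)*Q(6) = (87 + 86)*((-11 + 6)/(-8 + 6)) = 173*(-5/(-2)) = 173*(-1/2*(-5)) = 173*(5/2) = 865/2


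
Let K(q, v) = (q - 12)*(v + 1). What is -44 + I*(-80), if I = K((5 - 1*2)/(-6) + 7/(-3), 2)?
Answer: 3516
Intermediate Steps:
K(q, v) = (1 + v)*(-12 + q) (K(q, v) = (-12 + q)*(1 + v) = (1 + v)*(-12 + q))
I = -89/2 (I = -12 + ((5 - 1*2)/(-6) + 7/(-3)) - 12*2 + ((5 - 1*2)/(-6) + 7/(-3))*2 = -12 + ((5 - 2)*(-1/6) + 7*(-1/3)) - 24 + ((5 - 2)*(-1/6) + 7*(-1/3))*2 = -12 + (3*(-1/6) - 7/3) - 24 + (3*(-1/6) - 7/3)*2 = -12 + (-1/2 - 7/3) - 24 + (-1/2 - 7/3)*2 = -12 - 17/6 - 24 - 17/6*2 = -12 - 17/6 - 24 - 17/3 = -89/2 ≈ -44.500)
-44 + I*(-80) = -44 - 89/2*(-80) = -44 + 3560 = 3516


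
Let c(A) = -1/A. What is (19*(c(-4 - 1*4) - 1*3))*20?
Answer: -2185/2 ≈ -1092.5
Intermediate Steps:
(19*(c(-4 - 1*4) - 1*3))*20 = (19*(-1/(-4 - 1*4) - 1*3))*20 = (19*(-1/(-4 - 4) - 3))*20 = (19*(-1/(-8) - 3))*20 = (19*(-1*(-1/8) - 3))*20 = (19*(1/8 - 3))*20 = (19*(-23/8))*20 = -437/8*20 = -2185/2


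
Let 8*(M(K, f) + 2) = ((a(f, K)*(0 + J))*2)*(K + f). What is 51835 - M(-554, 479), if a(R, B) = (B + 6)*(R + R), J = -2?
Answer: 19738737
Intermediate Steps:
a(R, B) = 2*R*(6 + B) (a(R, B) = (6 + B)*(2*R) = 2*R*(6 + B))
M(K, f) = -2 - f*(6 + K)*(K + f) (M(K, f) = -2 + ((((2*f*(6 + K))*(0 - 2))*2)*(K + f))/8 = -2 + ((((2*f*(6 + K))*(-2))*2)*(K + f))/8 = -2 + ((-4*f*(6 + K)*2)*(K + f))/8 = -2 + ((-8*f*(6 + K))*(K + f))/8 = -2 + (-8*f*(6 + K)*(K + f))/8 = -2 - f*(6 + K)*(K + f))
51835 - M(-554, 479) = 51835 - (-2 - 1*479²*(6 - 554) - 1*(-554)*479*(6 - 554)) = 51835 - (-2 - 1*229441*(-548) - 1*(-554)*479*(-548)) = 51835 - (-2 + 125733668 - 145420568) = 51835 - 1*(-19686902) = 51835 + 19686902 = 19738737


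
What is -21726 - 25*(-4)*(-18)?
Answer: -23526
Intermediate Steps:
-21726 - 25*(-4)*(-18) = -21726 + 100*(-18) = -21726 - 1800 = -23526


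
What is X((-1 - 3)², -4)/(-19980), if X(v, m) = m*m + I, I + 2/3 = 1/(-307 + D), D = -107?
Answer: -6347/8271720 ≈ -0.00076731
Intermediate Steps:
I = -277/414 (I = -⅔ + 1/(-307 - 107) = -⅔ + 1/(-414) = -⅔ - 1/414 = -277/414 ≈ -0.66908)
X(v, m) = -277/414 + m² (X(v, m) = m*m - 277/414 = m² - 277/414 = -277/414 + m²)
X((-1 - 3)², -4)/(-19980) = (-277/414 + (-4)²)/(-19980) = (-277/414 + 16)*(-1/19980) = (6347/414)*(-1/19980) = -6347/8271720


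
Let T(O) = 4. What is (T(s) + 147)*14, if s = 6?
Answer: 2114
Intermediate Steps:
(T(s) + 147)*14 = (4 + 147)*14 = 151*14 = 2114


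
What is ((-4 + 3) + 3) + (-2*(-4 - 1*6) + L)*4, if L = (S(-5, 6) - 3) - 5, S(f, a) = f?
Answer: 30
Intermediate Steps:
L = -13 (L = (-5 - 3) - 5 = -8 - 5 = -13)
((-4 + 3) + 3) + (-2*(-4 - 1*6) + L)*4 = ((-4 + 3) + 3) + (-2*(-4 - 1*6) - 13)*4 = (-1 + 3) + (-2*(-4 - 6) - 13)*4 = 2 + (-2*(-10) - 13)*4 = 2 + (20 - 13)*4 = 2 + 7*4 = 2 + 28 = 30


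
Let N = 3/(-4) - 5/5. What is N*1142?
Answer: -3997/2 ≈ -1998.5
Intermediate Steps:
N = -7/4 (N = 3*(-¼) - 5*⅕ = -¾ - 1 = -7/4 ≈ -1.7500)
N*1142 = -7/4*1142 = -3997/2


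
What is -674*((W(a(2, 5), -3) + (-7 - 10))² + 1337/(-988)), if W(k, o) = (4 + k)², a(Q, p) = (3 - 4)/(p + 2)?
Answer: -2519435927/1186094 ≈ -2124.1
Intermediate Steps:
a(Q, p) = -1/(2 + p)
-674*((W(a(2, 5), -3) + (-7 - 10))² + 1337/(-988)) = -674*(((4 - 1/(2 + 5))² + (-7 - 10))² + 1337/(-988)) = -674*(((4 - 1/7)² - 17)² + 1337*(-1/988)) = -674*(((4 - 1*⅐)² - 17)² - 1337/988) = -674*(((4 - ⅐)² - 17)² - 1337/988) = -674*(((27/7)² - 17)² - 1337/988) = -674*((729/49 - 17)² - 1337/988) = -674*((-104/49)² - 1337/988) = -674*(10816/2401 - 1337/988) = -674*7476071/2372188 = -2519435927/1186094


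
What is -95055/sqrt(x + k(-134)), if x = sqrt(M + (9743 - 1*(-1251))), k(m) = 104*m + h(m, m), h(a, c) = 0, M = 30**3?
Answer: 95055*I/sqrt(13936 - 11*sqrt(314)) ≈ 810.89*I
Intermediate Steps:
M = 27000
k(m) = 104*m (k(m) = 104*m + 0 = 104*m)
x = 11*sqrt(314) (x = sqrt(27000 + (9743 - 1*(-1251))) = sqrt(27000 + (9743 + 1251)) = sqrt(27000 + 10994) = sqrt(37994) = 11*sqrt(314) ≈ 194.92)
-95055/sqrt(x + k(-134)) = -95055/sqrt(11*sqrt(314) + 104*(-134)) = -95055/sqrt(11*sqrt(314) - 13936) = -95055/sqrt(-13936 + 11*sqrt(314))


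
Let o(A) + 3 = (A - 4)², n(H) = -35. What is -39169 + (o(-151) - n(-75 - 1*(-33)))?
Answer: -15112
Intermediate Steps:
o(A) = -3 + (-4 + A)² (o(A) = -3 + (A - 4)² = -3 + (-4 + A)²)
-39169 + (o(-151) - n(-75 - 1*(-33))) = -39169 + ((-3 + (-4 - 151)²) - 1*(-35)) = -39169 + ((-3 + (-155)²) + 35) = -39169 + ((-3 + 24025) + 35) = -39169 + (24022 + 35) = -39169 + 24057 = -15112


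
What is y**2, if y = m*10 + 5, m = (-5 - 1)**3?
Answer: 4644025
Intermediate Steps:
m = -216 (m = (-6)**3 = -216)
y = -2155 (y = -216*10 + 5 = -2160 + 5 = -2155)
y**2 = (-2155)**2 = 4644025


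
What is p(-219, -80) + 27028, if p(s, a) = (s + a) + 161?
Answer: 26890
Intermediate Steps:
p(s, a) = 161 + a + s (p(s, a) = (a + s) + 161 = 161 + a + s)
p(-219, -80) + 27028 = (161 - 80 - 219) + 27028 = -138 + 27028 = 26890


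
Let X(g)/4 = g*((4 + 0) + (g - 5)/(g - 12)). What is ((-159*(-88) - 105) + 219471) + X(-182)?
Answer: 22285194/97 ≈ 2.2974e+5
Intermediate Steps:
X(g) = 4*g*(4 + (-5 + g)/(-12 + g)) (X(g) = 4*(g*((4 + 0) + (g - 5)/(g - 12))) = 4*(g*(4 + (-5 + g)/(-12 + g))) = 4*g*(4 + (-5 + g)/(-12 + g)))
((-159*(-88) - 105) + 219471) + X(-182) = ((-159*(-88) - 105) + 219471) + 4*(-182)*(-53 + 5*(-182))/(-12 - 182) = ((13992 - 105) + 219471) + 4*(-182)*(-53 - 910)/(-194) = (13887 + 219471) + 4*(-182)*(-1/194)*(-963) = 233358 - 350532/97 = 22285194/97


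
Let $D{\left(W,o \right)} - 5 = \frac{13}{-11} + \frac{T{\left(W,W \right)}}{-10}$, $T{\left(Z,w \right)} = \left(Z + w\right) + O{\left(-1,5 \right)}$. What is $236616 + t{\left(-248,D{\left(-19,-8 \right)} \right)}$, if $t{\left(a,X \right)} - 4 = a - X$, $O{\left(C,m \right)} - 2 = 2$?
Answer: $\frac{13000063}{55} \approx 2.3636 \cdot 10^{5}$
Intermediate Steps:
$O{\left(C,m \right)} = 4$ ($O{\left(C,m \right)} = 2 + 2 = 4$)
$T{\left(Z,w \right)} = 4 + Z + w$ ($T{\left(Z,w \right)} = \left(Z + w\right) + 4 = 4 + Z + w$)
$D{\left(W,o \right)} = \frac{188}{55} - \frac{W}{5}$ ($D{\left(W,o \right)} = 5 + \left(\frac{13}{-11} + \frac{4 + W + W}{-10}\right) = 5 + \left(13 \left(- \frac{1}{11}\right) + \left(4 + 2 W\right) \left(- \frac{1}{10}\right)\right) = 5 - \left(\frac{87}{55} + \frac{W}{5}\right) = \frac{188}{55} - \frac{W}{5}$)
$t{\left(a,X \right)} = 4 + a - X$ ($t{\left(a,X \right)} = 4 - \left(X - a\right) = 4 + a - X$)
$236616 + t{\left(-248,D{\left(-19,-8 \right)} \right)} = 236616 - \left(\frac{13608}{55} + \frac{19}{5}\right) = 236616 - \frac{13817}{55} = \frac{13000063}{55}$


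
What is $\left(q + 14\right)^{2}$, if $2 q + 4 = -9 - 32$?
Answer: $\frac{289}{4} \approx 72.25$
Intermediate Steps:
$q = - \frac{45}{2}$ ($q = -2 + \frac{-9 - 32}{2} = -2 + \frac{1}{2} \left(-41\right) = -2 - \frac{41}{2} = - \frac{45}{2} \approx -22.5$)
$\left(q + 14\right)^{2} = \left(- \frac{45}{2} + 14\right)^{2} = \left(- \frac{17}{2}\right)^{2} = \frac{289}{4}$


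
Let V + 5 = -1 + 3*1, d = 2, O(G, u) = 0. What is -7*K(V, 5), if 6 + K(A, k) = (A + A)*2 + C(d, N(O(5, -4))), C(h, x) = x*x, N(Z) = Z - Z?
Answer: 126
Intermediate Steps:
V = -3 (V = -5 + (-1 + 3*1) = -5 + (-1 + 3) = -5 + 2 = -3)
N(Z) = 0
C(h, x) = x²
K(A, k) = -6 + 4*A (K(A, k) = -6 + ((A + A)*2 + 0²) = -6 + ((2*A)*2 + 0) = -6 + (4*A + 0) = -6 + 4*A)
-7*K(V, 5) = -7*(-6 + 4*(-3)) = -7*(-6 - 12) = -7*(-18) = 126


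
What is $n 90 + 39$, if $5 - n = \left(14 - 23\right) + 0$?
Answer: $1299$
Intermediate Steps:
$n = 14$ ($n = 5 - \left(\left(14 - 23\right) + 0\right) = 5 - \left(-9 + 0\right) = 5 - -9 = 5 + 9 = 14$)
$n 90 + 39 = 14 \cdot 90 + 39 = 1260 + 39 = 1299$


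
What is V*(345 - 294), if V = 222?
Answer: 11322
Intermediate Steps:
V*(345 - 294) = 222*(345 - 294) = 222*51 = 11322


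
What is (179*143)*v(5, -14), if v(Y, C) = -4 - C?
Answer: 255970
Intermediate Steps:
(179*143)*v(5, -14) = (179*143)*(-4 - 1*(-14)) = 25597*(-4 + 14) = 25597*10 = 255970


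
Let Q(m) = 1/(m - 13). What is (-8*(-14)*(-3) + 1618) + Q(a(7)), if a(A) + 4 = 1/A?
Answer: 151269/118 ≈ 1281.9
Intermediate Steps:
a(A) = -4 + 1/A
Q(m) = 1/(-13 + m)
(-8*(-14)*(-3) + 1618) + Q(a(7)) = (-8*(-14)*(-3) + 1618) + 1/(-13 + (-4 + 1/7)) = (112*(-3) + 1618) + 1/(-13 + (-4 + 1/7)) = (-336 + 1618) + 1/(-13 - 27/7) = 1282 + 1/(-118/7) = 1282 - 7/118 = 151269/118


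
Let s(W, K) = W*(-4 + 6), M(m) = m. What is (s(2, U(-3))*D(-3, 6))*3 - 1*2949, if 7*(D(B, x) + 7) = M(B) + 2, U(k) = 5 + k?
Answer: -21243/7 ≈ -3034.7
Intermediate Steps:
D(B, x) = -47/7 + B/7 (D(B, x) = -7 + (B + 2)/7 = -7 + (2 + B)/7 = -7 + (2/7 + B/7) = -47/7 + B/7)
s(W, K) = 2*W (s(W, K) = W*2 = 2*W)
(s(2, U(-3))*D(-3, 6))*3 - 1*2949 = ((2*2)*(-47/7 + (⅐)*(-3)))*3 - 1*2949 = (4*(-47/7 - 3/7))*3 - 2949 = (4*(-50/7))*3 - 2949 = -200/7*3 - 2949 = -600/7 - 2949 = -21243/7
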